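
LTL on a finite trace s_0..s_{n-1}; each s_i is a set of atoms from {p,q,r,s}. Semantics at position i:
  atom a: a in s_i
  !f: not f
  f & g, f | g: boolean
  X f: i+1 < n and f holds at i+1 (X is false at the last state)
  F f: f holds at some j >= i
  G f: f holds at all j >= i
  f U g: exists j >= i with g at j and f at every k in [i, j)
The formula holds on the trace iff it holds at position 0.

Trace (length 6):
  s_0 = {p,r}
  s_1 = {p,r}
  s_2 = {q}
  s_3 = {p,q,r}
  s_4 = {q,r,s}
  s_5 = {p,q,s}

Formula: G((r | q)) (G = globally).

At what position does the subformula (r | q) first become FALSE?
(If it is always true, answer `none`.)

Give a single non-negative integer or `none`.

Answer: none

Derivation:
s_0={p,r}: (r | q)=True r=True q=False
s_1={p,r}: (r | q)=True r=True q=False
s_2={q}: (r | q)=True r=False q=True
s_3={p,q,r}: (r | q)=True r=True q=True
s_4={q,r,s}: (r | q)=True r=True q=True
s_5={p,q,s}: (r | q)=True r=False q=True
G((r | q)) holds globally = True
No violation — formula holds at every position.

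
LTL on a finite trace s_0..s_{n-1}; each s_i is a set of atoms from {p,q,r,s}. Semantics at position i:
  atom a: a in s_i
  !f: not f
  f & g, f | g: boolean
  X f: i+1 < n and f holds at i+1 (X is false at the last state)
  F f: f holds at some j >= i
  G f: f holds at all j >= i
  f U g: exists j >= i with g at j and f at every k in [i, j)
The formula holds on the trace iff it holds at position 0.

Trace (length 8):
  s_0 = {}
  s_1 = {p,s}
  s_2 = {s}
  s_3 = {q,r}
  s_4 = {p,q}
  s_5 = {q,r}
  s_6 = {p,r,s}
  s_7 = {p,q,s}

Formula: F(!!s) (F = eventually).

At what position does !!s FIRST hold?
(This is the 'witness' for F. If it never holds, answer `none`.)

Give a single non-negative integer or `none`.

s_0={}: !!s=False !s=True s=False
s_1={p,s}: !!s=True !s=False s=True
s_2={s}: !!s=True !s=False s=True
s_3={q,r}: !!s=False !s=True s=False
s_4={p,q}: !!s=False !s=True s=False
s_5={q,r}: !!s=False !s=True s=False
s_6={p,r,s}: !!s=True !s=False s=True
s_7={p,q,s}: !!s=True !s=False s=True
F(!!s) holds; first witness at position 1.

Answer: 1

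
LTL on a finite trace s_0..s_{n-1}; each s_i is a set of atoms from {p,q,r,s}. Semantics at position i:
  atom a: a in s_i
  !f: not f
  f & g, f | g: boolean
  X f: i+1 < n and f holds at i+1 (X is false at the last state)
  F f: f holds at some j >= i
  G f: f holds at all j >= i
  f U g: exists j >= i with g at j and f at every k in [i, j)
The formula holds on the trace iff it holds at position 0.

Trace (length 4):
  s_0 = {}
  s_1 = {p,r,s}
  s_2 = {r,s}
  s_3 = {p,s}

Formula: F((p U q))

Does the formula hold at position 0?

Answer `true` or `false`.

s_0={}: F((p U q))=False (p U q)=False p=False q=False
s_1={p,r,s}: F((p U q))=False (p U q)=False p=True q=False
s_2={r,s}: F((p U q))=False (p U q)=False p=False q=False
s_3={p,s}: F((p U q))=False (p U q)=False p=True q=False

Answer: false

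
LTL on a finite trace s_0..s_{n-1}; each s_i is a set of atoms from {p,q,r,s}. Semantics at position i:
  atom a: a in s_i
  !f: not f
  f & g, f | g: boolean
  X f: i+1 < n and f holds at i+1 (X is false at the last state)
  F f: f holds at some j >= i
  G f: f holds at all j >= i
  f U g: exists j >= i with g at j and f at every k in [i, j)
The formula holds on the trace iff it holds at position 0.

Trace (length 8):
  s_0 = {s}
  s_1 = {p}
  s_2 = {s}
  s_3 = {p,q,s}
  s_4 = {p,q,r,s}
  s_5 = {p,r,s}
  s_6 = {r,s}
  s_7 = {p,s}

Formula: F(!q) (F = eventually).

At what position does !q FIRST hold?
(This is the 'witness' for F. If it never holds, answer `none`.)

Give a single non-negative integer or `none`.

Answer: 0

Derivation:
s_0={s}: !q=True q=False
s_1={p}: !q=True q=False
s_2={s}: !q=True q=False
s_3={p,q,s}: !q=False q=True
s_4={p,q,r,s}: !q=False q=True
s_5={p,r,s}: !q=True q=False
s_6={r,s}: !q=True q=False
s_7={p,s}: !q=True q=False
F(!q) holds; first witness at position 0.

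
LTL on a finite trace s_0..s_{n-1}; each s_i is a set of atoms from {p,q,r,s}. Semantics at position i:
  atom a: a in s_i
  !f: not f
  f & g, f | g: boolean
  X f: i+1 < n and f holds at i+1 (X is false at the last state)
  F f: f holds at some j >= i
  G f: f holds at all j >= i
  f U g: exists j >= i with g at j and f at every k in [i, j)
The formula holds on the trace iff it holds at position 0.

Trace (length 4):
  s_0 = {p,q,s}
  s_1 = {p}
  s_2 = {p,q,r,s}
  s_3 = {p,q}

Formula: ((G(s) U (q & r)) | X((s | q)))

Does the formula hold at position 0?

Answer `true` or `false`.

s_0={p,q,s}: ((G(s) U (q & r)) | X((s | q)))=False (G(s) U (q & r))=False G(s)=False s=True (q & r)=False q=True r=False X((s | q))=False (s | q)=True
s_1={p}: ((G(s) U (q & r)) | X((s | q)))=True (G(s) U (q & r))=False G(s)=False s=False (q & r)=False q=False r=False X((s | q))=True (s | q)=False
s_2={p,q,r,s}: ((G(s) U (q & r)) | X((s | q)))=True (G(s) U (q & r))=True G(s)=False s=True (q & r)=True q=True r=True X((s | q))=True (s | q)=True
s_3={p,q}: ((G(s) U (q & r)) | X((s | q)))=False (G(s) U (q & r))=False G(s)=False s=False (q & r)=False q=True r=False X((s | q))=False (s | q)=True

Answer: false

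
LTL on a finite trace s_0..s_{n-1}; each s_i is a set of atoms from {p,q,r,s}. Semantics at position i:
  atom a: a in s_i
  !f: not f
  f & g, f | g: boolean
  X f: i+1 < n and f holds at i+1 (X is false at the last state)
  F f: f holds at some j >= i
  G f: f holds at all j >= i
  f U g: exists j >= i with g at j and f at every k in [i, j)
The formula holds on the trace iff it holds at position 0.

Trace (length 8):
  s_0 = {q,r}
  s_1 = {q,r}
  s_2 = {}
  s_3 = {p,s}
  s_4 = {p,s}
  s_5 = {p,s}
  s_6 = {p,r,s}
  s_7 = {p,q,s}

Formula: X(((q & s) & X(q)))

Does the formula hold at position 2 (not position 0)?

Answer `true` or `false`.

s_0={q,r}: X(((q & s) & X(q)))=False ((q & s) & X(q))=False (q & s)=False q=True s=False X(q)=True
s_1={q,r}: X(((q & s) & X(q)))=False ((q & s) & X(q))=False (q & s)=False q=True s=False X(q)=False
s_2={}: X(((q & s) & X(q)))=False ((q & s) & X(q))=False (q & s)=False q=False s=False X(q)=False
s_3={p,s}: X(((q & s) & X(q)))=False ((q & s) & X(q))=False (q & s)=False q=False s=True X(q)=False
s_4={p,s}: X(((q & s) & X(q)))=False ((q & s) & X(q))=False (q & s)=False q=False s=True X(q)=False
s_5={p,s}: X(((q & s) & X(q)))=False ((q & s) & X(q))=False (q & s)=False q=False s=True X(q)=False
s_6={p,r,s}: X(((q & s) & X(q)))=False ((q & s) & X(q))=False (q & s)=False q=False s=True X(q)=True
s_7={p,q,s}: X(((q & s) & X(q)))=False ((q & s) & X(q))=False (q & s)=True q=True s=True X(q)=False
Evaluating at position 2: result = False

Answer: false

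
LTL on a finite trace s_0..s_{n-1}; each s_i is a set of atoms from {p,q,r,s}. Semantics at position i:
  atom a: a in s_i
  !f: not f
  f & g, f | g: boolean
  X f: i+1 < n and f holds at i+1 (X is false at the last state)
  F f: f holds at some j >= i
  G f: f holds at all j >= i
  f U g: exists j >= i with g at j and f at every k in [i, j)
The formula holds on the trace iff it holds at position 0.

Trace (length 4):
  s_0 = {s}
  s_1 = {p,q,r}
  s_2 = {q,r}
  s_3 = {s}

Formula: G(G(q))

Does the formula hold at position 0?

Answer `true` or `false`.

s_0={s}: G(G(q))=False G(q)=False q=False
s_1={p,q,r}: G(G(q))=False G(q)=False q=True
s_2={q,r}: G(G(q))=False G(q)=False q=True
s_3={s}: G(G(q))=False G(q)=False q=False

Answer: false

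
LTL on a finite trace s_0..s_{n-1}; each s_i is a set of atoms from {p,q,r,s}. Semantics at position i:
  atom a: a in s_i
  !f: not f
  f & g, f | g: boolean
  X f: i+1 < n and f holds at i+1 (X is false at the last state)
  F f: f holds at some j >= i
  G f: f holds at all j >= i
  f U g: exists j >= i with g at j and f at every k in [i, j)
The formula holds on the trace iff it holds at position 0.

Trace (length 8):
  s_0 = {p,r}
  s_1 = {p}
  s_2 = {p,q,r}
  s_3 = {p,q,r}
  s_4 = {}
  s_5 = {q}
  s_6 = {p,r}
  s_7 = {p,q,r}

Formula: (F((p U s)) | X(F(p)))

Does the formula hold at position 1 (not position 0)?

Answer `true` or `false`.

s_0={p,r}: (F((p U s)) | X(F(p)))=True F((p U s))=False (p U s)=False p=True s=False X(F(p))=True F(p)=True
s_1={p}: (F((p U s)) | X(F(p)))=True F((p U s))=False (p U s)=False p=True s=False X(F(p))=True F(p)=True
s_2={p,q,r}: (F((p U s)) | X(F(p)))=True F((p U s))=False (p U s)=False p=True s=False X(F(p))=True F(p)=True
s_3={p,q,r}: (F((p U s)) | X(F(p)))=True F((p U s))=False (p U s)=False p=True s=False X(F(p))=True F(p)=True
s_4={}: (F((p U s)) | X(F(p)))=True F((p U s))=False (p U s)=False p=False s=False X(F(p))=True F(p)=True
s_5={q}: (F((p U s)) | X(F(p)))=True F((p U s))=False (p U s)=False p=False s=False X(F(p))=True F(p)=True
s_6={p,r}: (F((p U s)) | X(F(p)))=True F((p U s))=False (p U s)=False p=True s=False X(F(p))=True F(p)=True
s_7={p,q,r}: (F((p U s)) | X(F(p)))=False F((p U s))=False (p U s)=False p=True s=False X(F(p))=False F(p)=True
Evaluating at position 1: result = True

Answer: true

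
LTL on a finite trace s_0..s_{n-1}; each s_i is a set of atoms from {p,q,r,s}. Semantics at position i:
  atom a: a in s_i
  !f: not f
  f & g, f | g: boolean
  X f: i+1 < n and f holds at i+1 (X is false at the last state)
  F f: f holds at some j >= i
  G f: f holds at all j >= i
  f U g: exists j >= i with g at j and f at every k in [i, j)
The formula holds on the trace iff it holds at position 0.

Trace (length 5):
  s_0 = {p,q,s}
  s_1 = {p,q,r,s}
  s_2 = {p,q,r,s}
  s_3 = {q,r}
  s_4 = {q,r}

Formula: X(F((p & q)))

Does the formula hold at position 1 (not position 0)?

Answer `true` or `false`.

Answer: true

Derivation:
s_0={p,q,s}: X(F((p & q)))=True F((p & q))=True (p & q)=True p=True q=True
s_1={p,q,r,s}: X(F((p & q)))=True F((p & q))=True (p & q)=True p=True q=True
s_2={p,q,r,s}: X(F((p & q)))=False F((p & q))=True (p & q)=True p=True q=True
s_3={q,r}: X(F((p & q)))=False F((p & q))=False (p & q)=False p=False q=True
s_4={q,r}: X(F((p & q)))=False F((p & q))=False (p & q)=False p=False q=True
Evaluating at position 1: result = True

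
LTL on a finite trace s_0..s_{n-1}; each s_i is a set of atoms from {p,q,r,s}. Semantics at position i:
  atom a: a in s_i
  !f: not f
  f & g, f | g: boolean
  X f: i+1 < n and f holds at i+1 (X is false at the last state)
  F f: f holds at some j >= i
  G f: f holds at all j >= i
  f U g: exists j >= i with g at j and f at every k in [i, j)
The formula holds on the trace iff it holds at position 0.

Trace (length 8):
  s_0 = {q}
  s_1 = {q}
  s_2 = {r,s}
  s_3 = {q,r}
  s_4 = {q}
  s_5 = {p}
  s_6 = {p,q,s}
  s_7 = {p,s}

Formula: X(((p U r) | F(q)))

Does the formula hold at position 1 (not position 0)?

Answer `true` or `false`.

s_0={q}: X(((p U r) | F(q)))=True ((p U r) | F(q))=True (p U r)=False p=False r=False F(q)=True q=True
s_1={q}: X(((p U r) | F(q)))=True ((p U r) | F(q))=True (p U r)=False p=False r=False F(q)=True q=True
s_2={r,s}: X(((p U r) | F(q)))=True ((p U r) | F(q))=True (p U r)=True p=False r=True F(q)=True q=False
s_3={q,r}: X(((p U r) | F(q)))=True ((p U r) | F(q))=True (p U r)=True p=False r=True F(q)=True q=True
s_4={q}: X(((p U r) | F(q)))=True ((p U r) | F(q))=True (p U r)=False p=False r=False F(q)=True q=True
s_5={p}: X(((p U r) | F(q)))=True ((p U r) | F(q))=True (p U r)=False p=True r=False F(q)=True q=False
s_6={p,q,s}: X(((p U r) | F(q)))=False ((p U r) | F(q))=True (p U r)=False p=True r=False F(q)=True q=True
s_7={p,s}: X(((p U r) | F(q)))=False ((p U r) | F(q))=False (p U r)=False p=True r=False F(q)=False q=False
Evaluating at position 1: result = True

Answer: true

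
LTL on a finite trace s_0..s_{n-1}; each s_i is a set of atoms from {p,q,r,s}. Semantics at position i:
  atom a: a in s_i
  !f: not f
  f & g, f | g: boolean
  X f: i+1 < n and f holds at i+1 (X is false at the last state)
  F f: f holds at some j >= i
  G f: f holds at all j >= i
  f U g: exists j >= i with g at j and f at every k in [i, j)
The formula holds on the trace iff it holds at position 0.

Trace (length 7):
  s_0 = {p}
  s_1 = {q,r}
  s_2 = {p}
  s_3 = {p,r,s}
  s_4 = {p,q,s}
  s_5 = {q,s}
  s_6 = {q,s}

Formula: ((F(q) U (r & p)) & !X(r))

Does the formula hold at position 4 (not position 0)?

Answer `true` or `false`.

Answer: false

Derivation:
s_0={p}: ((F(q) U (r & p)) & !X(r))=False (F(q) U (r & p))=True F(q)=True q=False (r & p)=False r=False p=True !X(r)=False X(r)=True
s_1={q,r}: ((F(q) U (r & p)) & !X(r))=True (F(q) U (r & p))=True F(q)=True q=True (r & p)=False r=True p=False !X(r)=True X(r)=False
s_2={p}: ((F(q) U (r & p)) & !X(r))=False (F(q) U (r & p))=True F(q)=True q=False (r & p)=False r=False p=True !X(r)=False X(r)=True
s_3={p,r,s}: ((F(q) U (r & p)) & !X(r))=True (F(q) U (r & p))=True F(q)=True q=False (r & p)=True r=True p=True !X(r)=True X(r)=False
s_4={p,q,s}: ((F(q) U (r & p)) & !X(r))=False (F(q) U (r & p))=False F(q)=True q=True (r & p)=False r=False p=True !X(r)=True X(r)=False
s_5={q,s}: ((F(q) U (r & p)) & !X(r))=False (F(q) U (r & p))=False F(q)=True q=True (r & p)=False r=False p=False !X(r)=True X(r)=False
s_6={q,s}: ((F(q) U (r & p)) & !X(r))=False (F(q) U (r & p))=False F(q)=True q=True (r & p)=False r=False p=False !X(r)=True X(r)=False
Evaluating at position 4: result = False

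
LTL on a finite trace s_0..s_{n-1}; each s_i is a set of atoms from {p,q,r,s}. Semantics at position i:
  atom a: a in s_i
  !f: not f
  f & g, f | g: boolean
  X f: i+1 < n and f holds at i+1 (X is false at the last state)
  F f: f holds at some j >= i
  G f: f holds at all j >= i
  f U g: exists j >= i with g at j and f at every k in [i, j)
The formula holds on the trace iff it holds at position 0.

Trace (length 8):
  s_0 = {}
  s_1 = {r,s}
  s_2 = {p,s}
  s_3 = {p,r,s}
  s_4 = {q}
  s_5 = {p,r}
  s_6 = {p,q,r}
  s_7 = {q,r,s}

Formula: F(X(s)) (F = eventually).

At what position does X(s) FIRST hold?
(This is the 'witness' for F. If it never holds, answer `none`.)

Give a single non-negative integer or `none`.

Answer: 0

Derivation:
s_0={}: X(s)=True s=False
s_1={r,s}: X(s)=True s=True
s_2={p,s}: X(s)=True s=True
s_3={p,r,s}: X(s)=False s=True
s_4={q}: X(s)=False s=False
s_5={p,r}: X(s)=False s=False
s_6={p,q,r}: X(s)=True s=False
s_7={q,r,s}: X(s)=False s=True
F(X(s)) holds; first witness at position 0.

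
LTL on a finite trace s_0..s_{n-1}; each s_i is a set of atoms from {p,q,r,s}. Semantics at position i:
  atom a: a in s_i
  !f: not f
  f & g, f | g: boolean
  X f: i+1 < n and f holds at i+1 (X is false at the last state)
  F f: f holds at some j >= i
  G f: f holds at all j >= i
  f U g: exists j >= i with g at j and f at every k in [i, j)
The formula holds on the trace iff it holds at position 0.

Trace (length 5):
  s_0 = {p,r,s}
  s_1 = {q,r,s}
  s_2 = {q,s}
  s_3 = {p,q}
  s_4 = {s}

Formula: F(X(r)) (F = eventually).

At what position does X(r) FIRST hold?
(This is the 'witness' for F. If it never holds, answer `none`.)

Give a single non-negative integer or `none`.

s_0={p,r,s}: X(r)=True r=True
s_1={q,r,s}: X(r)=False r=True
s_2={q,s}: X(r)=False r=False
s_3={p,q}: X(r)=False r=False
s_4={s}: X(r)=False r=False
F(X(r)) holds; first witness at position 0.

Answer: 0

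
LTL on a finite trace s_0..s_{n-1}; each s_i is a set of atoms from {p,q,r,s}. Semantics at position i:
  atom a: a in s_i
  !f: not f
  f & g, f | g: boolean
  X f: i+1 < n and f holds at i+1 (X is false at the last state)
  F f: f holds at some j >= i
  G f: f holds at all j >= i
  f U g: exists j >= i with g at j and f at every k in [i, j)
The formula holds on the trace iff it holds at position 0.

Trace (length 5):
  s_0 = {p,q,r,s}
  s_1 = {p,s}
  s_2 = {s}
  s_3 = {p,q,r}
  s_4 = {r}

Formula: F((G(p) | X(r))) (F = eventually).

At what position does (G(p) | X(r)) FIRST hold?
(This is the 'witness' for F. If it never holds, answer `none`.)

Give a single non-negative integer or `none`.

Answer: 2

Derivation:
s_0={p,q,r,s}: (G(p) | X(r))=False G(p)=False p=True X(r)=False r=True
s_1={p,s}: (G(p) | X(r))=False G(p)=False p=True X(r)=False r=False
s_2={s}: (G(p) | X(r))=True G(p)=False p=False X(r)=True r=False
s_3={p,q,r}: (G(p) | X(r))=True G(p)=False p=True X(r)=True r=True
s_4={r}: (G(p) | X(r))=False G(p)=False p=False X(r)=False r=True
F((G(p) | X(r))) holds; first witness at position 2.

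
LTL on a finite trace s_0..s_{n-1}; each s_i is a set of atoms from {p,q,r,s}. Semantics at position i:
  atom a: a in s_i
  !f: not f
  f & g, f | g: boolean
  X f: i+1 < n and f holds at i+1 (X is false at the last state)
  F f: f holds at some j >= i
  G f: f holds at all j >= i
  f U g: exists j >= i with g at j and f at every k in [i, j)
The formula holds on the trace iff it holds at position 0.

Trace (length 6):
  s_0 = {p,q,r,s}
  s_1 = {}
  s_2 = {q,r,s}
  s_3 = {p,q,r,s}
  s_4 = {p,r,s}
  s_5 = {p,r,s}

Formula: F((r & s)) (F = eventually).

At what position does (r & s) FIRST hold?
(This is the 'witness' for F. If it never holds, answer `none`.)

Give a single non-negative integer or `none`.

Answer: 0

Derivation:
s_0={p,q,r,s}: (r & s)=True r=True s=True
s_1={}: (r & s)=False r=False s=False
s_2={q,r,s}: (r & s)=True r=True s=True
s_3={p,q,r,s}: (r & s)=True r=True s=True
s_4={p,r,s}: (r & s)=True r=True s=True
s_5={p,r,s}: (r & s)=True r=True s=True
F((r & s)) holds; first witness at position 0.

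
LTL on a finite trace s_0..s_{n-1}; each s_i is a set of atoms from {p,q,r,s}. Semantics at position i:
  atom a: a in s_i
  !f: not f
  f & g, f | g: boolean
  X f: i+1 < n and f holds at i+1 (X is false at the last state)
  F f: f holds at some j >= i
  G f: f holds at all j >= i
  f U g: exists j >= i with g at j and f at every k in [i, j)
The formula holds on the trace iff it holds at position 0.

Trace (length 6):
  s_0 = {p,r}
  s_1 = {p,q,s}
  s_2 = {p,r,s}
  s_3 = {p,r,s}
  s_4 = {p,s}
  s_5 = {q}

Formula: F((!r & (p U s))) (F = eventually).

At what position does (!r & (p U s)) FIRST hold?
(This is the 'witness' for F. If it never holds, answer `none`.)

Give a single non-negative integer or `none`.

s_0={p,r}: (!r & (p U s))=False !r=False r=True (p U s)=True p=True s=False
s_1={p,q,s}: (!r & (p U s))=True !r=True r=False (p U s)=True p=True s=True
s_2={p,r,s}: (!r & (p U s))=False !r=False r=True (p U s)=True p=True s=True
s_3={p,r,s}: (!r & (p U s))=False !r=False r=True (p U s)=True p=True s=True
s_4={p,s}: (!r & (p U s))=True !r=True r=False (p U s)=True p=True s=True
s_5={q}: (!r & (p U s))=False !r=True r=False (p U s)=False p=False s=False
F((!r & (p U s))) holds; first witness at position 1.

Answer: 1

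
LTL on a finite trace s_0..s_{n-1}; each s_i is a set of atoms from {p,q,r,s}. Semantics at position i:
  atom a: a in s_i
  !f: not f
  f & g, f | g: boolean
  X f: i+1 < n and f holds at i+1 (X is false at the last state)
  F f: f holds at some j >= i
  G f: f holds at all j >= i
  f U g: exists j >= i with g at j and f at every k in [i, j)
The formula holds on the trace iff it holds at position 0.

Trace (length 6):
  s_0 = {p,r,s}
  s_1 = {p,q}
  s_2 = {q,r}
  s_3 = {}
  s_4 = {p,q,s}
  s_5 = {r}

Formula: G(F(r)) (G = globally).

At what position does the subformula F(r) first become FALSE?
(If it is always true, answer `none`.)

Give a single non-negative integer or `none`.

Answer: none

Derivation:
s_0={p,r,s}: F(r)=True r=True
s_1={p,q}: F(r)=True r=False
s_2={q,r}: F(r)=True r=True
s_3={}: F(r)=True r=False
s_4={p,q,s}: F(r)=True r=False
s_5={r}: F(r)=True r=True
G(F(r)) holds globally = True
No violation — formula holds at every position.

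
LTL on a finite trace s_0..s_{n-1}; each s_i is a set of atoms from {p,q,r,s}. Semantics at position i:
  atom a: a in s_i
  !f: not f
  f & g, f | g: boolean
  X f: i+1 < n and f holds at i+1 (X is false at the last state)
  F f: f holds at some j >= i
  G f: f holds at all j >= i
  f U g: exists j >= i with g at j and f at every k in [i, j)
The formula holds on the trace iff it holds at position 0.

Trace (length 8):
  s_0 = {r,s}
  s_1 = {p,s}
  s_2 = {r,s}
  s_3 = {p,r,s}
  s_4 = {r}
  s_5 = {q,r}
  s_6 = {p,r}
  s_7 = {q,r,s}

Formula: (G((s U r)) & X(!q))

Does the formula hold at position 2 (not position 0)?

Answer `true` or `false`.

s_0={r,s}: (G((s U r)) & X(!q))=True G((s U r))=True (s U r)=True s=True r=True X(!q)=True !q=True q=False
s_1={p,s}: (G((s U r)) & X(!q))=True G((s U r))=True (s U r)=True s=True r=False X(!q)=True !q=True q=False
s_2={r,s}: (G((s U r)) & X(!q))=True G((s U r))=True (s U r)=True s=True r=True X(!q)=True !q=True q=False
s_3={p,r,s}: (G((s U r)) & X(!q))=True G((s U r))=True (s U r)=True s=True r=True X(!q)=True !q=True q=False
s_4={r}: (G((s U r)) & X(!q))=False G((s U r))=True (s U r)=True s=False r=True X(!q)=False !q=True q=False
s_5={q,r}: (G((s U r)) & X(!q))=True G((s U r))=True (s U r)=True s=False r=True X(!q)=True !q=False q=True
s_6={p,r}: (G((s U r)) & X(!q))=False G((s U r))=True (s U r)=True s=False r=True X(!q)=False !q=True q=False
s_7={q,r,s}: (G((s U r)) & X(!q))=False G((s U r))=True (s U r)=True s=True r=True X(!q)=False !q=False q=True
Evaluating at position 2: result = True

Answer: true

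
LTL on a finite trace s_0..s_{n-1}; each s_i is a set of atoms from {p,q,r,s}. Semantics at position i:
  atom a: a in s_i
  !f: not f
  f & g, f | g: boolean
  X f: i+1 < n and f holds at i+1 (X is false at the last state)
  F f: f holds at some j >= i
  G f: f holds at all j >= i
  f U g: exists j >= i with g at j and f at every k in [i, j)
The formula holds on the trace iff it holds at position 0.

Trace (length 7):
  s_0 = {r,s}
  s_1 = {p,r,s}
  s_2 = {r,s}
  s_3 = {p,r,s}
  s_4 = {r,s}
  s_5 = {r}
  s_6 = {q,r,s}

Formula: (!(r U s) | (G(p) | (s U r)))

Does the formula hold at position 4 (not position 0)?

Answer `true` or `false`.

Answer: true

Derivation:
s_0={r,s}: (!(r U s) | (G(p) | (s U r)))=True !(r U s)=False (r U s)=True r=True s=True (G(p) | (s U r))=True G(p)=False p=False (s U r)=True
s_1={p,r,s}: (!(r U s) | (G(p) | (s U r)))=True !(r U s)=False (r U s)=True r=True s=True (G(p) | (s U r))=True G(p)=False p=True (s U r)=True
s_2={r,s}: (!(r U s) | (G(p) | (s U r)))=True !(r U s)=False (r U s)=True r=True s=True (G(p) | (s U r))=True G(p)=False p=False (s U r)=True
s_3={p,r,s}: (!(r U s) | (G(p) | (s U r)))=True !(r U s)=False (r U s)=True r=True s=True (G(p) | (s U r))=True G(p)=False p=True (s U r)=True
s_4={r,s}: (!(r U s) | (G(p) | (s U r)))=True !(r U s)=False (r U s)=True r=True s=True (G(p) | (s U r))=True G(p)=False p=False (s U r)=True
s_5={r}: (!(r U s) | (G(p) | (s U r)))=True !(r U s)=False (r U s)=True r=True s=False (G(p) | (s U r))=True G(p)=False p=False (s U r)=True
s_6={q,r,s}: (!(r U s) | (G(p) | (s U r)))=True !(r U s)=False (r U s)=True r=True s=True (G(p) | (s U r))=True G(p)=False p=False (s U r)=True
Evaluating at position 4: result = True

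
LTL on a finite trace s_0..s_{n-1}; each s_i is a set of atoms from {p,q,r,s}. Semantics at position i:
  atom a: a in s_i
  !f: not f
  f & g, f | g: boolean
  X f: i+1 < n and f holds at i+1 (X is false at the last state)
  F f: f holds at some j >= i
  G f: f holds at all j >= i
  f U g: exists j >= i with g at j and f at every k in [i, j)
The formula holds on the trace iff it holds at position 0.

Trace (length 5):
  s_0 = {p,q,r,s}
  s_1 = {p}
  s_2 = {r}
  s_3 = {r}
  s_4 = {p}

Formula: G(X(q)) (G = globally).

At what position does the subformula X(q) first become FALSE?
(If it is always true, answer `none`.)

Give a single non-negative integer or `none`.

s_0={p,q,r,s}: X(q)=False q=True
s_1={p}: X(q)=False q=False
s_2={r}: X(q)=False q=False
s_3={r}: X(q)=False q=False
s_4={p}: X(q)=False q=False
G(X(q)) holds globally = False
First violation at position 0.

Answer: 0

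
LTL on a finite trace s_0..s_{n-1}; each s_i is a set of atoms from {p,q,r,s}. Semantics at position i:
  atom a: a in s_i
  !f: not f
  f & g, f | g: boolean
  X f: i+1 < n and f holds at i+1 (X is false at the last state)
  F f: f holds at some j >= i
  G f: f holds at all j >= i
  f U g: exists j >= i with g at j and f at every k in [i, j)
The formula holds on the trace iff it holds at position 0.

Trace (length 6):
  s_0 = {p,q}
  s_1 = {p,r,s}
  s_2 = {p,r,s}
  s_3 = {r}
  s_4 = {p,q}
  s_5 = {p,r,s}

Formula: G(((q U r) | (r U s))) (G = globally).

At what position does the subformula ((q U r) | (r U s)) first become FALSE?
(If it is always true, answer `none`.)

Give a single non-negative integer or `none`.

Answer: none

Derivation:
s_0={p,q}: ((q U r) | (r U s))=True (q U r)=True q=True r=False (r U s)=False s=False
s_1={p,r,s}: ((q U r) | (r U s))=True (q U r)=True q=False r=True (r U s)=True s=True
s_2={p,r,s}: ((q U r) | (r U s))=True (q U r)=True q=False r=True (r U s)=True s=True
s_3={r}: ((q U r) | (r U s))=True (q U r)=True q=False r=True (r U s)=False s=False
s_4={p,q}: ((q U r) | (r U s))=True (q U r)=True q=True r=False (r U s)=False s=False
s_5={p,r,s}: ((q U r) | (r U s))=True (q U r)=True q=False r=True (r U s)=True s=True
G(((q U r) | (r U s))) holds globally = True
No violation — formula holds at every position.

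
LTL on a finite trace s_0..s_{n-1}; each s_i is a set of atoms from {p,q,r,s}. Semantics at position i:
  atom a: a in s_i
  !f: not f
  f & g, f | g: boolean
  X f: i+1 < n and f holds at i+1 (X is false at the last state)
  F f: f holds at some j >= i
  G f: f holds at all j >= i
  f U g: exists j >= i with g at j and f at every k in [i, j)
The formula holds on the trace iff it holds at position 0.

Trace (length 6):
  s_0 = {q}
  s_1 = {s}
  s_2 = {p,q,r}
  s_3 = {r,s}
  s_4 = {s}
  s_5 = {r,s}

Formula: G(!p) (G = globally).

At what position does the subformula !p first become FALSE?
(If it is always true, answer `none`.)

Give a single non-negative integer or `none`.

Answer: 2

Derivation:
s_0={q}: !p=True p=False
s_1={s}: !p=True p=False
s_2={p,q,r}: !p=False p=True
s_3={r,s}: !p=True p=False
s_4={s}: !p=True p=False
s_5={r,s}: !p=True p=False
G(!p) holds globally = False
First violation at position 2.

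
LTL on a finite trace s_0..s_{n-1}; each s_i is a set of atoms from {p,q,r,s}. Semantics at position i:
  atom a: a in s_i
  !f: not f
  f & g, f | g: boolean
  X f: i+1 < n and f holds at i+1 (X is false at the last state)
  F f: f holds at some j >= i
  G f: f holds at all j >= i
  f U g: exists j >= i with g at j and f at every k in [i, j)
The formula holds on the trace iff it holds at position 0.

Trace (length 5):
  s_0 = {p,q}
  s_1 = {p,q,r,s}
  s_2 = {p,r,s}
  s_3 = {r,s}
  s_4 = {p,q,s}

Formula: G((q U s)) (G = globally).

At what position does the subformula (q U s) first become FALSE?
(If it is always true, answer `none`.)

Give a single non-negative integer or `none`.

Answer: none

Derivation:
s_0={p,q}: (q U s)=True q=True s=False
s_1={p,q,r,s}: (q U s)=True q=True s=True
s_2={p,r,s}: (q U s)=True q=False s=True
s_3={r,s}: (q U s)=True q=False s=True
s_4={p,q,s}: (q U s)=True q=True s=True
G((q U s)) holds globally = True
No violation — formula holds at every position.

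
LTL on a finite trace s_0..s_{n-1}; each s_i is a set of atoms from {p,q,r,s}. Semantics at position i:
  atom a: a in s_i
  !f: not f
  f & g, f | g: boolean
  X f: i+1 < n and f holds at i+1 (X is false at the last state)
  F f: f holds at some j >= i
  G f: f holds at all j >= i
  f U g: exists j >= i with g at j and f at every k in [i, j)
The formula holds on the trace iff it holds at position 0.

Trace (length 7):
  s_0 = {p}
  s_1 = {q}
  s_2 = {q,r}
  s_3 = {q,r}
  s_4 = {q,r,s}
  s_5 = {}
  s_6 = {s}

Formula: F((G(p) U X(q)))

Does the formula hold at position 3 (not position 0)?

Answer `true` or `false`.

s_0={p}: F((G(p) U X(q)))=True (G(p) U X(q))=True G(p)=False p=True X(q)=True q=False
s_1={q}: F((G(p) U X(q)))=True (G(p) U X(q))=True G(p)=False p=False X(q)=True q=True
s_2={q,r}: F((G(p) U X(q)))=True (G(p) U X(q))=True G(p)=False p=False X(q)=True q=True
s_3={q,r}: F((G(p) U X(q)))=True (G(p) U X(q))=True G(p)=False p=False X(q)=True q=True
s_4={q,r,s}: F((G(p) U X(q)))=False (G(p) U X(q))=False G(p)=False p=False X(q)=False q=True
s_5={}: F((G(p) U X(q)))=False (G(p) U X(q))=False G(p)=False p=False X(q)=False q=False
s_6={s}: F((G(p) U X(q)))=False (G(p) U X(q))=False G(p)=False p=False X(q)=False q=False
Evaluating at position 3: result = True

Answer: true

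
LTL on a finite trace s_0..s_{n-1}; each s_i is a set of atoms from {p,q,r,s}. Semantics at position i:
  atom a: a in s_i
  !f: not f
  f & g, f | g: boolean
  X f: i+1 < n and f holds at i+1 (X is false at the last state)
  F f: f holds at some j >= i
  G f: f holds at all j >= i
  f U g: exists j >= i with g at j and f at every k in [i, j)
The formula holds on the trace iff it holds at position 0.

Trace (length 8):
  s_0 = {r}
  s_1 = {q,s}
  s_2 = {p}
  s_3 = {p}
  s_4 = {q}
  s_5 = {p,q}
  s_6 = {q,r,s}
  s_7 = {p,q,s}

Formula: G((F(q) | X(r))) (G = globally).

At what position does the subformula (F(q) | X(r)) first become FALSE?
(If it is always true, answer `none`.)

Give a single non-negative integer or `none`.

Answer: none

Derivation:
s_0={r}: (F(q) | X(r))=True F(q)=True q=False X(r)=False r=True
s_1={q,s}: (F(q) | X(r))=True F(q)=True q=True X(r)=False r=False
s_2={p}: (F(q) | X(r))=True F(q)=True q=False X(r)=False r=False
s_3={p}: (F(q) | X(r))=True F(q)=True q=False X(r)=False r=False
s_4={q}: (F(q) | X(r))=True F(q)=True q=True X(r)=False r=False
s_5={p,q}: (F(q) | X(r))=True F(q)=True q=True X(r)=True r=False
s_6={q,r,s}: (F(q) | X(r))=True F(q)=True q=True X(r)=False r=True
s_7={p,q,s}: (F(q) | X(r))=True F(q)=True q=True X(r)=False r=False
G((F(q) | X(r))) holds globally = True
No violation — formula holds at every position.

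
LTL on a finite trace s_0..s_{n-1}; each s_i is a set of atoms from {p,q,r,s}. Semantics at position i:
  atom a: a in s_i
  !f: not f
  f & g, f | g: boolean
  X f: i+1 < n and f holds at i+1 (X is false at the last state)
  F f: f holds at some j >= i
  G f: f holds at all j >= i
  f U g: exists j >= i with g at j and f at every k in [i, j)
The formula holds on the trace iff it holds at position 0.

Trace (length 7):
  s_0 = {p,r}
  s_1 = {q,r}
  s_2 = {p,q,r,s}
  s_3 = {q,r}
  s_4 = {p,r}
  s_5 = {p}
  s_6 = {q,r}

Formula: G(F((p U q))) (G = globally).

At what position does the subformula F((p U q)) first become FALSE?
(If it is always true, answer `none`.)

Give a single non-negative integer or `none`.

s_0={p,r}: F((p U q))=True (p U q)=True p=True q=False
s_1={q,r}: F((p U q))=True (p U q)=True p=False q=True
s_2={p,q,r,s}: F((p U q))=True (p U q)=True p=True q=True
s_3={q,r}: F((p U q))=True (p U q)=True p=False q=True
s_4={p,r}: F((p U q))=True (p U q)=True p=True q=False
s_5={p}: F((p U q))=True (p U q)=True p=True q=False
s_6={q,r}: F((p U q))=True (p U q)=True p=False q=True
G(F((p U q))) holds globally = True
No violation — formula holds at every position.

Answer: none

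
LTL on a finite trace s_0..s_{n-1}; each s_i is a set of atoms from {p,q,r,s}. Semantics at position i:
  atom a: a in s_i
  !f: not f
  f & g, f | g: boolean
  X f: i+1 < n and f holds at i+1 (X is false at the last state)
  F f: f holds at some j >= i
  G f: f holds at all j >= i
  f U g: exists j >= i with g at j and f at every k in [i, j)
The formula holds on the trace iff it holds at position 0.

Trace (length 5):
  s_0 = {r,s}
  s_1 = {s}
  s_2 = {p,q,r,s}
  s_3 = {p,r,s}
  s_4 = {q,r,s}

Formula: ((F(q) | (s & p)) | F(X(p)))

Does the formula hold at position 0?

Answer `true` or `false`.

Answer: true

Derivation:
s_0={r,s}: ((F(q) | (s & p)) | F(X(p)))=True (F(q) | (s & p))=True F(q)=True q=False (s & p)=False s=True p=False F(X(p))=True X(p)=False
s_1={s}: ((F(q) | (s & p)) | F(X(p)))=True (F(q) | (s & p))=True F(q)=True q=False (s & p)=False s=True p=False F(X(p))=True X(p)=True
s_2={p,q,r,s}: ((F(q) | (s & p)) | F(X(p)))=True (F(q) | (s & p))=True F(q)=True q=True (s & p)=True s=True p=True F(X(p))=True X(p)=True
s_3={p,r,s}: ((F(q) | (s & p)) | F(X(p)))=True (F(q) | (s & p))=True F(q)=True q=False (s & p)=True s=True p=True F(X(p))=False X(p)=False
s_4={q,r,s}: ((F(q) | (s & p)) | F(X(p)))=True (F(q) | (s & p))=True F(q)=True q=True (s & p)=False s=True p=False F(X(p))=False X(p)=False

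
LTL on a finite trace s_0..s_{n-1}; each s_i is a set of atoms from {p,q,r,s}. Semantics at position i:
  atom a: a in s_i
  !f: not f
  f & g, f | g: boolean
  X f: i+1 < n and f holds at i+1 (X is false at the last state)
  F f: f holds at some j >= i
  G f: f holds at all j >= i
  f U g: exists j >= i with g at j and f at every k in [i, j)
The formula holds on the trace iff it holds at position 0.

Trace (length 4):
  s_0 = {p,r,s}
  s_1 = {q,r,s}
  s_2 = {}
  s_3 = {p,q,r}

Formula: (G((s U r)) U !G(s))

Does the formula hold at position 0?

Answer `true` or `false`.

Answer: true

Derivation:
s_0={p,r,s}: (G((s U r)) U !G(s))=True G((s U r))=False (s U r)=True s=True r=True !G(s)=True G(s)=False
s_1={q,r,s}: (G((s U r)) U !G(s))=True G((s U r))=False (s U r)=True s=True r=True !G(s)=True G(s)=False
s_2={}: (G((s U r)) U !G(s))=True G((s U r))=False (s U r)=False s=False r=False !G(s)=True G(s)=False
s_3={p,q,r}: (G((s U r)) U !G(s))=True G((s U r))=True (s U r)=True s=False r=True !G(s)=True G(s)=False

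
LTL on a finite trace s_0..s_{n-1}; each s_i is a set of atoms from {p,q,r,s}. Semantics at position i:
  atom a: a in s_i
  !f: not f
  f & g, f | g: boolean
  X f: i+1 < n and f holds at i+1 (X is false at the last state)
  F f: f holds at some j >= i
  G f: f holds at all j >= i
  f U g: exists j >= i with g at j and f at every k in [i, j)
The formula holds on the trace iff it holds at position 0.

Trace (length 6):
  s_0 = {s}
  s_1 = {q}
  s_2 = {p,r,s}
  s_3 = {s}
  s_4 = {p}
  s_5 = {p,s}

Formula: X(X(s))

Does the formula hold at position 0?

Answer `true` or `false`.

s_0={s}: X(X(s))=True X(s)=False s=True
s_1={q}: X(X(s))=True X(s)=True s=False
s_2={p,r,s}: X(X(s))=False X(s)=True s=True
s_3={s}: X(X(s))=True X(s)=False s=True
s_4={p}: X(X(s))=False X(s)=True s=False
s_5={p,s}: X(X(s))=False X(s)=False s=True

Answer: true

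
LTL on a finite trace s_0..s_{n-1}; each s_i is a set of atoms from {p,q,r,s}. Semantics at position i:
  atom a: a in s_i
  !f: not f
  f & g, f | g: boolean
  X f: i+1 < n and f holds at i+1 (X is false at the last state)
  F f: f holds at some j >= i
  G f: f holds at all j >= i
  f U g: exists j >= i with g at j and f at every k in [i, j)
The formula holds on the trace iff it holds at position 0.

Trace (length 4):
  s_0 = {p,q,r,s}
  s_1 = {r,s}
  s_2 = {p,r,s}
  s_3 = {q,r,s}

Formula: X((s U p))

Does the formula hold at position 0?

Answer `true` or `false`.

Answer: true

Derivation:
s_0={p,q,r,s}: X((s U p))=True (s U p)=True s=True p=True
s_1={r,s}: X((s U p))=True (s U p)=True s=True p=False
s_2={p,r,s}: X((s U p))=False (s U p)=True s=True p=True
s_3={q,r,s}: X((s U p))=False (s U p)=False s=True p=False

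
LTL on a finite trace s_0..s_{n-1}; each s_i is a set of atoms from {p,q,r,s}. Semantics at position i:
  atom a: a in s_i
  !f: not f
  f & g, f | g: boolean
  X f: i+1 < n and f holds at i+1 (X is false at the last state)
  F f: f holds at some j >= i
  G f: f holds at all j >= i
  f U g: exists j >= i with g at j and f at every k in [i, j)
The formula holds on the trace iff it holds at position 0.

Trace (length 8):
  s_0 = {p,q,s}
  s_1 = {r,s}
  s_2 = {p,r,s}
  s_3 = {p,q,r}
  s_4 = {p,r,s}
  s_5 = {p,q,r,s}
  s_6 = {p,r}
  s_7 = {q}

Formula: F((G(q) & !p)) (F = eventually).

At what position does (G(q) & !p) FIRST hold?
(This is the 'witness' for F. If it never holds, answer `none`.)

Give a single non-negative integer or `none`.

s_0={p,q,s}: (G(q) & !p)=False G(q)=False q=True !p=False p=True
s_1={r,s}: (G(q) & !p)=False G(q)=False q=False !p=True p=False
s_2={p,r,s}: (G(q) & !p)=False G(q)=False q=False !p=False p=True
s_3={p,q,r}: (G(q) & !p)=False G(q)=False q=True !p=False p=True
s_4={p,r,s}: (G(q) & !p)=False G(q)=False q=False !p=False p=True
s_5={p,q,r,s}: (G(q) & !p)=False G(q)=False q=True !p=False p=True
s_6={p,r}: (G(q) & !p)=False G(q)=False q=False !p=False p=True
s_7={q}: (G(q) & !p)=True G(q)=True q=True !p=True p=False
F((G(q) & !p)) holds; first witness at position 7.

Answer: 7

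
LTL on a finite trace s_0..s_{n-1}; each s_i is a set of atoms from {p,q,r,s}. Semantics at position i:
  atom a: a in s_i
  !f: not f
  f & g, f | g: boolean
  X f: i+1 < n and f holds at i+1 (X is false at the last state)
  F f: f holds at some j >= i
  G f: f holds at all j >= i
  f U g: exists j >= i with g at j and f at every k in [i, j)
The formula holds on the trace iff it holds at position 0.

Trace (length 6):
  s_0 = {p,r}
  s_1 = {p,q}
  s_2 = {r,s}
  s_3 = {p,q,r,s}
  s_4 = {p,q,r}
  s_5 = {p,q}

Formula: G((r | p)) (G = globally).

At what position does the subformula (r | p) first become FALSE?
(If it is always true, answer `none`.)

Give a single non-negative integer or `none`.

s_0={p,r}: (r | p)=True r=True p=True
s_1={p,q}: (r | p)=True r=False p=True
s_2={r,s}: (r | p)=True r=True p=False
s_3={p,q,r,s}: (r | p)=True r=True p=True
s_4={p,q,r}: (r | p)=True r=True p=True
s_5={p,q}: (r | p)=True r=False p=True
G((r | p)) holds globally = True
No violation — formula holds at every position.

Answer: none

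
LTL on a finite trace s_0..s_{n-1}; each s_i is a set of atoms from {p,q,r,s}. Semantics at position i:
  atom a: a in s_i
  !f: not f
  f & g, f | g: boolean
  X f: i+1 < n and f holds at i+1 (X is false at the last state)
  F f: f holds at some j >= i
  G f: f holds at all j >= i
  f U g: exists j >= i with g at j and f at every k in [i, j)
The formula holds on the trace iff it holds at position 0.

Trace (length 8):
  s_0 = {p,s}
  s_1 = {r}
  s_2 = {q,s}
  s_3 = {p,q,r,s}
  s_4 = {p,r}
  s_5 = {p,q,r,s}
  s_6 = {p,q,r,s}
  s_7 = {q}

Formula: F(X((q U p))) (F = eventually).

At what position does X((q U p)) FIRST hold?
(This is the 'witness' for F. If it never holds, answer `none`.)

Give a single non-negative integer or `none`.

s_0={p,s}: X((q U p))=False (q U p)=True q=False p=True
s_1={r}: X((q U p))=True (q U p)=False q=False p=False
s_2={q,s}: X((q U p))=True (q U p)=True q=True p=False
s_3={p,q,r,s}: X((q U p))=True (q U p)=True q=True p=True
s_4={p,r}: X((q U p))=True (q U p)=True q=False p=True
s_5={p,q,r,s}: X((q U p))=True (q U p)=True q=True p=True
s_6={p,q,r,s}: X((q U p))=False (q U p)=True q=True p=True
s_7={q}: X((q U p))=False (q U p)=False q=True p=False
F(X((q U p))) holds; first witness at position 1.

Answer: 1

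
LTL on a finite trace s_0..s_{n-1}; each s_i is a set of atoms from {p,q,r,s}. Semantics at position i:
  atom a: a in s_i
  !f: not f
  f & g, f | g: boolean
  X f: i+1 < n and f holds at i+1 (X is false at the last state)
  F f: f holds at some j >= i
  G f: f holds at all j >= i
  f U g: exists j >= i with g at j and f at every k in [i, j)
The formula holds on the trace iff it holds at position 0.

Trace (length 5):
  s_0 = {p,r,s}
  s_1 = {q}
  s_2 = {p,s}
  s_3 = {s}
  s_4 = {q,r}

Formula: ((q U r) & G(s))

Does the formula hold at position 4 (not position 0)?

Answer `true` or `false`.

Answer: false

Derivation:
s_0={p,r,s}: ((q U r) & G(s))=False (q U r)=True q=False r=True G(s)=False s=True
s_1={q}: ((q U r) & G(s))=False (q U r)=False q=True r=False G(s)=False s=False
s_2={p,s}: ((q U r) & G(s))=False (q U r)=False q=False r=False G(s)=False s=True
s_3={s}: ((q U r) & G(s))=False (q U r)=False q=False r=False G(s)=False s=True
s_4={q,r}: ((q U r) & G(s))=False (q U r)=True q=True r=True G(s)=False s=False
Evaluating at position 4: result = False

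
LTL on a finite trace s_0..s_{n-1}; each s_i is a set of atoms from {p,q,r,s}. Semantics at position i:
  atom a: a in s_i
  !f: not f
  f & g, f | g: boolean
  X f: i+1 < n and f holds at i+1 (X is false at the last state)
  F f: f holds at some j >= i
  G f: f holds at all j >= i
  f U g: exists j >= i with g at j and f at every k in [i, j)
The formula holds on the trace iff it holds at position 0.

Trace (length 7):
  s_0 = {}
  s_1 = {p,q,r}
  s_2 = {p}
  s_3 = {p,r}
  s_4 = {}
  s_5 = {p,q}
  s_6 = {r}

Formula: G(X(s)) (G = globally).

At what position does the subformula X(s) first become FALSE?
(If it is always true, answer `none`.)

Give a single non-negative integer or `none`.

Answer: 0

Derivation:
s_0={}: X(s)=False s=False
s_1={p,q,r}: X(s)=False s=False
s_2={p}: X(s)=False s=False
s_3={p,r}: X(s)=False s=False
s_4={}: X(s)=False s=False
s_5={p,q}: X(s)=False s=False
s_6={r}: X(s)=False s=False
G(X(s)) holds globally = False
First violation at position 0.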